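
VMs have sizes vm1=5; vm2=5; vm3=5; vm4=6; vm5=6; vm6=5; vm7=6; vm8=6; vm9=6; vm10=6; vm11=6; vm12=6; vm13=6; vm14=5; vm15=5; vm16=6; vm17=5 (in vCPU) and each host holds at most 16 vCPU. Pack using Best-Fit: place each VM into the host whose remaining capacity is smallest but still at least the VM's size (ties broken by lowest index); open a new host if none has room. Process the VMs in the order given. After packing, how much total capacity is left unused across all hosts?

host 1: place vm1 (5 vCPU), 11 vCPU left
host 1: place vm2 (5 vCPU), 6 vCPU left
host 1: place vm3 (5 vCPU), 1 vCPU left
host 2: place vm4 (6 vCPU), 10 vCPU left
host 2: place vm5 (6 vCPU), 4 vCPU left
host 3: place vm6 (5 vCPU), 11 vCPU left
host 3: place vm7 (6 vCPU), 5 vCPU left
host 4: place vm8 (6 vCPU), 10 vCPU left
host 4: place vm9 (6 vCPU), 4 vCPU left
host 5: place vm10 (6 vCPU), 10 vCPU left
host 5: place vm11 (6 vCPU), 4 vCPU left
host 6: place vm12 (6 vCPU), 10 vCPU left
host 6: place vm13 (6 vCPU), 4 vCPU left
host 3: place vm14 (5 vCPU), 0 vCPU left
host 7: place vm15 (5 vCPU), 11 vCPU left
host 7: place vm16 (6 vCPU), 5 vCPU left
host 7: place vm17 (5 vCPU), 0 vCPU left
7 hosts × 16 vCPU = 112 vCPU; used 95 vCPU; unused 17 vCPU.

17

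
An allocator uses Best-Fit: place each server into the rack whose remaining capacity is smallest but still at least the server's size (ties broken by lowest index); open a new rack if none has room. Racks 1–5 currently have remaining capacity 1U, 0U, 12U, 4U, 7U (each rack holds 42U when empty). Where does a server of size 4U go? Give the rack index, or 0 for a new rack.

Racks with room: rack 3 (12U), rack 4 (4U), rack 5 (7U).
Tightest fit is rack 4 with 4U free.

4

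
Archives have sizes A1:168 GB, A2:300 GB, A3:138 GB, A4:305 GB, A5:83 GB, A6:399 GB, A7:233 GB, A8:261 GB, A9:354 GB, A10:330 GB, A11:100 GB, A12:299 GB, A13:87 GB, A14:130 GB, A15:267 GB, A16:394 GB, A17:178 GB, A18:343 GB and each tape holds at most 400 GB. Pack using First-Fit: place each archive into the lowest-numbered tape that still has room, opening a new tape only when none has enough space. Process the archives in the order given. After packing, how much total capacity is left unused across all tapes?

831

Put A1 (168 GB) in tape 1; 232 GB remain.
Put A2 (300 GB) in tape 2; 100 GB remain.
Put A3 (138 GB) in tape 1; 94 GB remain.
Put A4 (305 GB) in tape 3; 95 GB remain.
Put A5 (83 GB) in tape 1; 11 GB remain.
Put A6 (399 GB) in tape 4; 1 GB remain.
Put A7 (233 GB) in tape 5; 167 GB remain.
Put A8 (261 GB) in tape 6; 139 GB remain.
Put A9 (354 GB) in tape 7; 46 GB remain.
Put A10 (330 GB) in tape 8; 70 GB remain.
Put A11 (100 GB) in tape 2; 0 GB remain.
Put A12 (299 GB) in tape 9; 101 GB remain.
Put A13 (87 GB) in tape 3; 8 GB remain.
Put A14 (130 GB) in tape 5; 37 GB remain.
Put A15 (267 GB) in tape 10; 133 GB remain.
Put A16 (394 GB) in tape 11; 6 GB remain.
Put A17 (178 GB) in tape 12; 222 GB remain.
Put A18 (343 GB) in tape 13; 57 GB remain.
13 tapes × 400 GB = 5200 GB; used 4369 GB; unused 831 GB.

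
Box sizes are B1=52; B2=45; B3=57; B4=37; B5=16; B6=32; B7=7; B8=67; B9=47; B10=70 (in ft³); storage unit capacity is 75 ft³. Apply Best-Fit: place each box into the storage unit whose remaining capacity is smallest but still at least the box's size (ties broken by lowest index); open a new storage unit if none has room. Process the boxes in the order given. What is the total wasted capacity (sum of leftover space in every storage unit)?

95

storage unit 1: place B1 (52 ft³), 23 ft³ left
storage unit 2: place B2 (45 ft³), 30 ft³ left
storage unit 3: place B3 (57 ft³), 18 ft³ left
storage unit 4: place B4 (37 ft³), 38 ft³ left
storage unit 3: place B5 (16 ft³), 2 ft³ left
storage unit 4: place B6 (32 ft³), 6 ft³ left
storage unit 1: place B7 (7 ft³), 16 ft³ left
storage unit 5: place B8 (67 ft³), 8 ft³ left
storage unit 6: place B9 (47 ft³), 28 ft³ left
storage unit 7: place B10 (70 ft³), 5 ft³ left
7 storage units × 75 ft³ = 525 ft³; used 430 ft³; unused 95 ft³.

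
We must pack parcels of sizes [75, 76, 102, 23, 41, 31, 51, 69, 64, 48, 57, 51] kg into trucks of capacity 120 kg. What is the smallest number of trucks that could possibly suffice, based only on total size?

6

Total size = 75 + 76 + 102 + 23 + 41 + 31 + 51 + 69 + 64 + 48 + 57 + 51 = 688 kg.
⌈688 / 120⌉ = 6.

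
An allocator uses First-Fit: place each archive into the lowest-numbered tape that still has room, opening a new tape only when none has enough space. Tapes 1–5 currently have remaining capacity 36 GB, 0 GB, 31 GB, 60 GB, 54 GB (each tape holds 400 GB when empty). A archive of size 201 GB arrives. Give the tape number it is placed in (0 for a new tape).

No tape has ≥ 201 GB free, so a new tape is opened.

0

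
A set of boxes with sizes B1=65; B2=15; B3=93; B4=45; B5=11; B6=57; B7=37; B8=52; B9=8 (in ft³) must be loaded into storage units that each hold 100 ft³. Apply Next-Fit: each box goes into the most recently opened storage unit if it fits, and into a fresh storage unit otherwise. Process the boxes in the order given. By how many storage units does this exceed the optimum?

Next-Fit: [65,15] [93] [45,11] [57,37] [52,8] → 5 storage units.
Total size 383 ft³; any packing needs at least ⌈383/100⌉ = 4 storage units.
An optimal packing achieves that bound: [93] [65,15,11,8] [57,37] [52,45] → 4 storage units.
Excess: 5 − 4 = 1.

1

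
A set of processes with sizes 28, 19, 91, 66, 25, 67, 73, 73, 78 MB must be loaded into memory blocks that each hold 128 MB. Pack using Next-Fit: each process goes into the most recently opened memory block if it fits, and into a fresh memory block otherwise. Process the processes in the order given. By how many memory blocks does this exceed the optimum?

Next-Fit: [28,19] [91] [66,25] [67] [73] [73] [78] → 7 memory blocks.
6 processes exceed 64 MB (half the capacity), and no two of those can share a memory block, so at least 6 memory blocks are needed.
An optimal packing achieves that bound: [91,28] [78,25,19] [73] [73] [67] [66] → 6 memory blocks.
Excess: 7 − 6 = 1.

1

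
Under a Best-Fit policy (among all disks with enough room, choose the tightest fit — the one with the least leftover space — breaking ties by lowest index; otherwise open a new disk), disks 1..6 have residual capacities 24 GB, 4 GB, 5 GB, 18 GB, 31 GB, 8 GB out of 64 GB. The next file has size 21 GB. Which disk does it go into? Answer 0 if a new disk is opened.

1

Disks with room: disk 1 (24 GB), disk 5 (31 GB).
Tightest fit is disk 1 with 24 GB free.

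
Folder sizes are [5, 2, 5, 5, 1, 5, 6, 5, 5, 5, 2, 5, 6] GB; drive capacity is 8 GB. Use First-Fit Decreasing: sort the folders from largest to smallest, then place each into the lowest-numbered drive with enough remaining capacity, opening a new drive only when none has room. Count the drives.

Sorted descending: 6, 6, 5, 5, 5, 5, 5, 5, 5, 5, 2, 2, 1.
drive 1: place 6 GB, 2 GB left
drive 2: place 6 GB, 2 GB left
drive 3: place 5 GB, 3 GB left
drive 4: place 5 GB, 3 GB left
drive 5: place 5 GB, 3 GB left
drive 6: place 5 GB, 3 GB left
drive 7: place 5 GB, 3 GB left
drive 8: place 5 GB, 3 GB left
drive 9: place 5 GB, 3 GB left
drive 10: place 5 GB, 3 GB left
drive 1: place 2 GB, 0 GB left
drive 2: place 2 GB, 0 GB left
drive 3: place 1 GB, 2 GB left

10 drives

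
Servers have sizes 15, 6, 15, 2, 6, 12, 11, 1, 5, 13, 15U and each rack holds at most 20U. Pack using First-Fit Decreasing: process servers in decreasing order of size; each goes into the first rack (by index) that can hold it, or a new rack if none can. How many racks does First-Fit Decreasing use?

6

Sorted descending: 15, 15, 15, 13, 12, 11, 6, 6, 5, 2, 1.
rack 1: place 15U, 5U left
rack 2: place 15U, 5U left
rack 3: place 15U, 5U left
rack 4: place 13U, 7U left
rack 5: place 12U, 8U left
rack 6: place 11U, 9U left
rack 4: place 6U, 1U left
rack 5: place 6U, 2U left
rack 1: place 5U, 0U left
rack 2: place 2U, 3U left
rack 2: place 1U, 2U left
Final racks: [15,5] [15,2,1] [15] [13,6] [12,6] [11].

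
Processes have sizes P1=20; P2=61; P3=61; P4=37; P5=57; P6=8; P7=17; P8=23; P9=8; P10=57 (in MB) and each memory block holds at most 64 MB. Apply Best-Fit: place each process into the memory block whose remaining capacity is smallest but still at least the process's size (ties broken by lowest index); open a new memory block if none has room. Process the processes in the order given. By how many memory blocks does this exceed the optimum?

Best-Fit: [20,37] [61] [61] [57] [8,17,23,8] [57] → 6 memory blocks.
Total size 349 MB; any packing needs at least ⌈349/64⌉ = 6 memory blocks.
So 6 is already optimal.

0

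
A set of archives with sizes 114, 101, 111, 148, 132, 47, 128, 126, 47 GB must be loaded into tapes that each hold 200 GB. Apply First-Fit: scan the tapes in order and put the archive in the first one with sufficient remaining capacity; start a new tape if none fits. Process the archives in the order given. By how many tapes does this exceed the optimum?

First-Fit: [114,47] [101,47] [111] [148] [132] [128] [126] → 7 tapes.
7 archives exceed 100 GB (half the capacity), and no two of those can share a tape, so at least 7 tapes are needed.
So 7 is already optimal.

0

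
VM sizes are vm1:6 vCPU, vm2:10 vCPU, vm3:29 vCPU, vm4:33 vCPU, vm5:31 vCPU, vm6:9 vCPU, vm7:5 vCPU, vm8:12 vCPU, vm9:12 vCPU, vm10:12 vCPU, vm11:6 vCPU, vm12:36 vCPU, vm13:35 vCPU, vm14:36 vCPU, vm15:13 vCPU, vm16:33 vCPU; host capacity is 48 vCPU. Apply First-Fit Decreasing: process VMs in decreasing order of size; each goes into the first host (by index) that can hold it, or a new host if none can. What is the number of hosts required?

Sorted descending: 36, 36, 35, 33, 33, 31, 29, 13, 12, 12, 12, 10, 9, 6, 6, 5.
36 vCPU → host 1 (remaining 12 vCPU)
36 vCPU → host 2 (remaining 12 vCPU)
35 vCPU → host 3 (remaining 13 vCPU)
33 vCPU → host 4 (remaining 15 vCPU)
33 vCPU → host 5 (remaining 15 vCPU)
31 vCPU → host 6 (remaining 17 vCPU)
29 vCPU → host 7 (remaining 19 vCPU)
13 vCPU → host 3 (remaining 0 vCPU)
12 vCPU → host 1 (remaining 0 vCPU)
12 vCPU → host 2 (remaining 0 vCPU)
12 vCPU → host 4 (remaining 3 vCPU)
10 vCPU → host 5 (remaining 5 vCPU)
9 vCPU → host 6 (remaining 8 vCPU)
6 vCPU → host 6 (remaining 2 vCPU)
6 vCPU → host 7 (remaining 13 vCPU)
5 vCPU → host 5 (remaining 0 vCPU)
Final hosts: [36,12] [36,12] [35,13] [33,12] [33,10,5] [31,9,6] [29,6].

7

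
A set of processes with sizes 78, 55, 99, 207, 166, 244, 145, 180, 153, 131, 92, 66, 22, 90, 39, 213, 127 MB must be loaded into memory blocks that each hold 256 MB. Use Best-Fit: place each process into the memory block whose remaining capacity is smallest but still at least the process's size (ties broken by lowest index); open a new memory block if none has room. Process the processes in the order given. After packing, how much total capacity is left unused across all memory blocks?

453

memory block 1: place 78 MB, 178 MB left
memory block 1: place 55 MB, 123 MB left
memory block 1: place 99 MB, 24 MB left
memory block 2: place 207 MB, 49 MB left
memory block 3: place 166 MB, 90 MB left
memory block 4: place 244 MB, 12 MB left
memory block 5: place 145 MB, 111 MB left
memory block 6: place 180 MB, 76 MB left
memory block 7: place 153 MB, 103 MB left
memory block 8: place 131 MB, 125 MB left
memory block 7: place 92 MB, 11 MB left
memory block 6: place 66 MB, 10 MB left
memory block 1: place 22 MB, 2 MB left
memory block 3: place 90 MB, 0 MB left
memory block 2: place 39 MB, 10 MB left
memory block 9: place 213 MB, 43 MB left
memory block 10: place 127 MB, 129 MB left
10 memory blocks × 256 MB = 2560 MB; used 2107 MB; unused 453 MB.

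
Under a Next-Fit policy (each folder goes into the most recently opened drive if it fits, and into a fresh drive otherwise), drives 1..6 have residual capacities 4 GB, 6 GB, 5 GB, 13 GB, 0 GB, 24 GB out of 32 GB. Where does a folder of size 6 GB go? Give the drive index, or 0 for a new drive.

6

Next-Fit only looks at drive 6, which has 24 GB free.
6 GB fits there.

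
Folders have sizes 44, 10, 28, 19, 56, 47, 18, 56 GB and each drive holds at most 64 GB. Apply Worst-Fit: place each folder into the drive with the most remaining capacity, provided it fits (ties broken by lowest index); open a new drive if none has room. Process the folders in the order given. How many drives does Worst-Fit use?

Put 44 GB in drive 1; 20 GB remain.
Put 10 GB in drive 1; 10 GB remain.
Put 28 GB in drive 2; 36 GB remain.
Put 19 GB in drive 2; 17 GB remain.
Put 56 GB in drive 3; 8 GB remain.
Put 47 GB in drive 4; 17 GB remain.
Put 18 GB in drive 5; 46 GB remain.
Put 56 GB in drive 6; 8 GB remain.
Final drives: [44,10] [28,19] [56] [47] [18] [56].

6 drives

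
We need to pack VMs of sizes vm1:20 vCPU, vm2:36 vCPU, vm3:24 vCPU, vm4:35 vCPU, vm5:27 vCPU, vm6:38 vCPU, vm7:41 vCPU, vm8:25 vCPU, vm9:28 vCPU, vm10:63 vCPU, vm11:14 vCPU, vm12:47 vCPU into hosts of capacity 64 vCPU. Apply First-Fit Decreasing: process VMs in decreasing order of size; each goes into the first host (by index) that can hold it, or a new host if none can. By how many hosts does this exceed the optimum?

First-Fit Decreasing: [63] [47,14] [41,20] [38,25] [36,28] [35,27] [24] → 7 hosts.
Total size 398 vCPU; any packing needs at least ⌈398/64⌉ = 7 hosts.
So 7 is already optimal.

0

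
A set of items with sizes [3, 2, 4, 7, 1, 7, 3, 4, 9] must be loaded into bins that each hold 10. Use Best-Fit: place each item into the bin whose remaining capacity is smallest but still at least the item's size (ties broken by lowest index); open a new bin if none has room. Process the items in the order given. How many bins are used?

5

Put 3 in bin 1; 7 remain.
Put 2 in bin 1; 5 remain.
Put 4 in bin 1; 1 remain.
Put 7 in bin 2; 3 remain.
Put 1 in bin 1; 0 remain.
Put 7 in bin 3; 3 remain.
Put 3 in bin 2; 0 remain.
Put 4 in bin 4; 6 remain.
Put 9 in bin 5; 1 remain.
Final bins: [3,2,4,1] [7,3] [7] [4] [9].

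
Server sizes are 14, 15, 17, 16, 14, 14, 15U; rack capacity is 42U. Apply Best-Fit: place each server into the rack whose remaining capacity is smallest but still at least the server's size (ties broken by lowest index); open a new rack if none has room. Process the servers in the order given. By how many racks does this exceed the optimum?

1

Best-Fit: [14,15] [17,16] [14,14] [15] → 4 racks.
Total size 105U; any packing needs at least ⌈105/42⌉ = 3 racks.
An optimal packing achieves that bound: [17,16] [15,15] [14,14,14] → 3 racks.
Excess: 4 − 3 = 1.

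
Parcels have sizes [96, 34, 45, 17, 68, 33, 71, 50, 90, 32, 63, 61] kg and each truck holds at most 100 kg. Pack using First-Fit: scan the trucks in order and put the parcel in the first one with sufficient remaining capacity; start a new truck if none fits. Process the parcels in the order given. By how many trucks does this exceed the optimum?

1

First-Fit: [96] [34,45,17] [68,32] [33,50] [71] [90] [63] [61] → 8 trucks.
Total size 660 kg; any packing needs at least ⌈660/100⌉ = 7 trucks.
An optimal packing achieves that bound: [96] [90] [71,17] [68,32] [63,34] [61,33] [50,45] → 7 trucks.
Excess: 8 − 7 = 1.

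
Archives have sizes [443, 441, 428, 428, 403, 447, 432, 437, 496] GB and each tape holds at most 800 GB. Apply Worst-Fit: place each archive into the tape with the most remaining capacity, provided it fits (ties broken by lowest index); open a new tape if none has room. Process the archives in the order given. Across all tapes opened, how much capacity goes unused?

443 GB → tape 1 (remaining 357 GB)
441 GB → tape 2 (remaining 359 GB)
428 GB → tape 3 (remaining 372 GB)
428 GB → tape 4 (remaining 372 GB)
403 GB → tape 5 (remaining 397 GB)
447 GB → tape 6 (remaining 353 GB)
432 GB → tape 7 (remaining 368 GB)
437 GB → tape 8 (remaining 363 GB)
496 GB → tape 9 (remaining 304 GB)
9 tapes × 800 GB = 7200 GB; used 3955 GB; unused 3245 GB.

3245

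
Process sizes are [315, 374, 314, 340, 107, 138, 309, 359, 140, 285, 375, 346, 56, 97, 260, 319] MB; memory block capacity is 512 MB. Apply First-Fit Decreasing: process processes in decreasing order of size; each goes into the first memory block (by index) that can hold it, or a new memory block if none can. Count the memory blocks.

11 memory blocks

Sorted descending: 375, 374, 359, 346, 340, 319, 315, 314, 309, 285, 260, 140, 138, 107, 97, 56.
Put 375 MB in memory block 1; 137 MB remain.
Put 374 MB in memory block 2; 138 MB remain.
Put 359 MB in memory block 3; 153 MB remain.
Put 346 MB in memory block 4; 166 MB remain.
Put 340 MB in memory block 5; 172 MB remain.
Put 319 MB in memory block 6; 193 MB remain.
Put 315 MB in memory block 7; 197 MB remain.
Put 314 MB in memory block 8; 198 MB remain.
Put 309 MB in memory block 9; 203 MB remain.
Put 285 MB in memory block 10; 227 MB remain.
Put 260 MB in memory block 11; 252 MB remain.
Put 140 MB in memory block 3; 13 MB remain.
Put 138 MB in memory block 2; 0 MB remain.
Put 107 MB in memory block 1; 30 MB remain.
Put 97 MB in memory block 4; 69 MB remain.
Put 56 MB in memory block 4; 13 MB remain.
Final memory blocks: [375,107] [374,138] [359,140] [346,97,56] [340] [319] [315] [314] [309] [285] [260].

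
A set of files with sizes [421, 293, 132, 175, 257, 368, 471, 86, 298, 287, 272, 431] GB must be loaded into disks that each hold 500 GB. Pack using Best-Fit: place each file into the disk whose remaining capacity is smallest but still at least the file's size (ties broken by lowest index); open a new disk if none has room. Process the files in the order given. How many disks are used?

9 disks

421 GB → disk 1 (remaining 79 GB)
293 GB → disk 2 (remaining 207 GB)
132 GB → disk 2 (remaining 75 GB)
175 GB → disk 3 (remaining 325 GB)
257 GB → disk 3 (remaining 68 GB)
368 GB → disk 4 (remaining 132 GB)
471 GB → disk 5 (remaining 29 GB)
86 GB → disk 4 (remaining 46 GB)
298 GB → disk 6 (remaining 202 GB)
287 GB → disk 7 (remaining 213 GB)
272 GB → disk 8 (remaining 228 GB)
431 GB → disk 9 (remaining 69 GB)
Final disks: [421] [293,132] [175,257] [368,86] [471] [298] [287] [272] [431].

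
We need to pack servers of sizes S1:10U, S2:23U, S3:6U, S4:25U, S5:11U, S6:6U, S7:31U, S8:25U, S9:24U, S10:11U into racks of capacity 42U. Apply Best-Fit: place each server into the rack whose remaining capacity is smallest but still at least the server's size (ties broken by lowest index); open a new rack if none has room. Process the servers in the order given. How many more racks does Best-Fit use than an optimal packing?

0

Best-Fit: [10,23,6] [25,11,6] [31,11] [25] [24] → 5 racks.
Total size 172U; any packing needs at least ⌈172/42⌉ = 5 racks.
So 5 is already optimal.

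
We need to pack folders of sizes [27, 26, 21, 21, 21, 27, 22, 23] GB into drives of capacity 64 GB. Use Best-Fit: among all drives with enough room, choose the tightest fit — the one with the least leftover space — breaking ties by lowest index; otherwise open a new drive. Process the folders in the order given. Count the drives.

drive 1: place 27 GB, 37 GB left
drive 1: place 26 GB, 11 GB left
drive 2: place 21 GB, 43 GB left
drive 2: place 21 GB, 22 GB left
drive 2: place 21 GB, 1 GB left
drive 3: place 27 GB, 37 GB left
drive 3: place 22 GB, 15 GB left
drive 4: place 23 GB, 41 GB left
Final drives: [27,26] [21,21,21] [27,22] [23].

4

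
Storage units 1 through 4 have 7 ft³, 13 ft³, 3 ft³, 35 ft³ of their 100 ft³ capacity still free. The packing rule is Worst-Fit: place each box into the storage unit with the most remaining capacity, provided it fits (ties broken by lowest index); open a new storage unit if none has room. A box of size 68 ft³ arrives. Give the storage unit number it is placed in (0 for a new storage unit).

0

No storage unit has ≥ 68 ft³ free, so a new storage unit is opened.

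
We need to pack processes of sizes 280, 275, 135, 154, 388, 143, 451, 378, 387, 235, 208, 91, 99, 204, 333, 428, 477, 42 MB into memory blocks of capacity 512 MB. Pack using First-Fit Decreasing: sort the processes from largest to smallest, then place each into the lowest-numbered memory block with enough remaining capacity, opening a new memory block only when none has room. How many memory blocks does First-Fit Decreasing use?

10

Sorted descending: 477, 451, 428, 388, 387, 378, 333, 280, 275, 235, 208, 204, 154, 143, 135, 99, 91, 42.
477 MB → memory block 1 (remaining 35 MB)
451 MB → memory block 2 (remaining 61 MB)
428 MB → memory block 3 (remaining 84 MB)
388 MB → memory block 4 (remaining 124 MB)
387 MB → memory block 5 (remaining 125 MB)
378 MB → memory block 6 (remaining 134 MB)
333 MB → memory block 7 (remaining 179 MB)
280 MB → memory block 8 (remaining 232 MB)
275 MB → memory block 9 (remaining 237 MB)
235 MB → memory block 9 (remaining 2 MB)
208 MB → memory block 8 (remaining 24 MB)
204 MB → memory block 10 (remaining 308 MB)
154 MB → memory block 7 (remaining 25 MB)
143 MB → memory block 10 (remaining 165 MB)
135 MB → memory block 10 (remaining 30 MB)
99 MB → memory block 4 (remaining 25 MB)
91 MB → memory block 5 (remaining 34 MB)
42 MB → memory block 2 (remaining 19 MB)
Final memory blocks: [477] [451,42] [428] [388,99] [387,91] [378] [333,154] [280,208] [275,235] [204,143,135].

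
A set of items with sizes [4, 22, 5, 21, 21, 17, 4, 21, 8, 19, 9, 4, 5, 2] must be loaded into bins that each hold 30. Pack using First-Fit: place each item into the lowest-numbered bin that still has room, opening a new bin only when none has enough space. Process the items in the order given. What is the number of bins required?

6

Put 4 in bin 1; 26 remain.
Put 22 in bin 1; 4 remain.
Put 5 in bin 2; 25 remain.
Put 21 in bin 2; 4 remain.
Put 21 in bin 3; 9 remain.
Put 17 in bin 4; 13 remain.
Put 4 in bin 1; 0 remain.
Put 21 in bin 5; 9 remain.
Put 8 in bin 3; 1 remain.
Put 19 in bin 6; 11 remain.
Put 9 in bin 4; 4 remain.
Put 4 in bin 2; 0 remain.
Put 5 in bin 5; 4 remain.
Put 2 in bin 4; 2 remain.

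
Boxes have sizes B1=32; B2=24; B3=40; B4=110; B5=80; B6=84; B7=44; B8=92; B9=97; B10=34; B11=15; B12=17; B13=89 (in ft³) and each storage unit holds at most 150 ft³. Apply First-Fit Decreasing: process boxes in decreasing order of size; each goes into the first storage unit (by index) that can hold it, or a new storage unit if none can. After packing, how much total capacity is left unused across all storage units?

142

Sorted descending: 110, 97, 92, 89, 84, 80, 44, 40, 34, 32, 24, 17, 15.
Put 110 ft³ in storage unit 1; 40 ft³ remain.
Put 97 ft³ in storage unit 2; 53 ft³ remain.
Put 92 ft³ in storage unit 3; 58 ft³ remain.
Put 89 ft³ in storage unit 4; 61 ft³ remain.
Put 84 ft³ in storage unit 5; 66 ft³ remain.
Put 80 ft³ in storage unit 6; 70 ft³ remain.
Put 44 ft³ in storage unit 2; 9 ft³ remain.
Put 40 ft³ in storage unit 1; 0 ft³ remain.
Put 34 ft³ in storage unit 3; 24 ft³ remain.
Put 32 ft³ in storage unit 4; 29 ft³ remain.
Put 24 ft³ in storage unit 3; 0 ft³ remain.
Put 17 ft³ in storage unit 4; 12 ft³ remain.
Put 15 ft³ in storage unit 5; 51 ft³ remain.
6 storage units × 150 ft³ = 900 ft³; used 758 ft³; unused 142 ft³.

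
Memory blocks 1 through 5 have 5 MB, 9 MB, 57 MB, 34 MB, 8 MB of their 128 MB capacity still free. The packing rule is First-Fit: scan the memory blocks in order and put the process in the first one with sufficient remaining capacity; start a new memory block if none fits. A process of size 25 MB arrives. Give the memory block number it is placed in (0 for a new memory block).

Memory blocks with room: memory block 3 (57 MB), memory block 4 (34 MB).
The first with room is memory block 3.

3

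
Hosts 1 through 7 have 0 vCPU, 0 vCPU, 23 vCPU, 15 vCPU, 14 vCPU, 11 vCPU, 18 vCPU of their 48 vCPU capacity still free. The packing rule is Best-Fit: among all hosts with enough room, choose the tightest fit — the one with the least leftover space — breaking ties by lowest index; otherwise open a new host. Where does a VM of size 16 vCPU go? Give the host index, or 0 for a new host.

Hosts with room: host 3 (23 vCPU), host 7 (18 vCPU).
Tightest fit is host 7 with 18 vCPU free.

7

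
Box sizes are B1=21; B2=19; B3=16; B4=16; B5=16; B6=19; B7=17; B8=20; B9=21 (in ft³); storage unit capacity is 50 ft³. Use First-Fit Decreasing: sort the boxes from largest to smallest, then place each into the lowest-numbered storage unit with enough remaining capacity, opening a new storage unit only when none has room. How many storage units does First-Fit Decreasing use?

4

Sorted descending: 21, 21, 20, 19, 19, 17, 16, 16, 16.
storage unit 1: place 21 ft³, 29 ft³ left
storage unit 1: place 21 ft³, 8 ft³ left
storage unit 2: place 20 ft³, 30 ft³ left
storage unit 2: place 19 ft³, 11 ft³ left
storage unit 3: place 19 ft³, 31 ft³ left
storage unit 3: place 17 ft³, 14 ft³ left
storage unit 4: place 16 ft³, 34 ft³ left
storage unit 4: place 16 ft³, 18 ft³ left
storage unit 4: place 16 ft³, 2 ft³ left
Final storage units: [21,21] [20,19] [19,17] [16,16,16].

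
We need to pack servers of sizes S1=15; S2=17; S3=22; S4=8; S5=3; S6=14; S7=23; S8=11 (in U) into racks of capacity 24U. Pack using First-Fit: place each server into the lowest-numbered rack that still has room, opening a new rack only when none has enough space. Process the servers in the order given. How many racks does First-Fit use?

S1 (15U) → rack 1 (remaining 9U)
S2 (17U) → rack 2 (remaining 7U)
S3 (22U) → rack 3 (remaining 2U)
S4 (8U) → rack 1 (remaining 1U)
S5 (3U) → rack 2 (remaining 4U)
S6 (14U) → rack 4 (remaining 10U)
S7 (23U) → rack 5 (remaining 1U)
S8 (11U) → rack 6 (remaining 13U)
Final racks: [15,8] [17,3] [22] [14] [23] [11].

6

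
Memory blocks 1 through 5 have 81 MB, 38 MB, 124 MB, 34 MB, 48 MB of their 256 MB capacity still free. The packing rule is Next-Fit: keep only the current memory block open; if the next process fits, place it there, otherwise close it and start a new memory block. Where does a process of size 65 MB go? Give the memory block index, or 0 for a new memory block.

0

Next-Fit only looks at memory block 5, which has 48 MB free.
65 MB does not fit, so a new memory block is opened.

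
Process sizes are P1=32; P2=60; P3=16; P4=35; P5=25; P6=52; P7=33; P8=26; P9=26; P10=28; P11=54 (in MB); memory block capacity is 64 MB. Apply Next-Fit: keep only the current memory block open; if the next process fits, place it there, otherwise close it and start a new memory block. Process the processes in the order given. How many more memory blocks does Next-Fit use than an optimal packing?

Next-Fit: [32] [60] [16,35] [25] [52] [33,26] [26,28] [54] → 8 memory blocks.
Total size 387 MB; any packing needs at least ⌈387/64⌉ = 7 memory blocks.
An optimal packing achieves that bound: [60] [54] [52] [35,28] [33,26] [32,26] [25,16] → 7 memory blocks.
Excess: 8 − 7 = 1.

1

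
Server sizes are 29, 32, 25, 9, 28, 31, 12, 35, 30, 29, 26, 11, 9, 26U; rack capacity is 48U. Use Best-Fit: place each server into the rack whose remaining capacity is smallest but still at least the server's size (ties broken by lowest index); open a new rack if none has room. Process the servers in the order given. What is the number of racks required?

10

Put 29U in rack 1; 19U remain.
Put 32U in rack 2; 16U remain.
Put 25U in rack 3; 23U remain.
Put 9U in rack 2; 7U remain.
Put 28U in rack 4; 20U remain.
Put 31U in rack 5; 17U remain.
Put 12U in rack 5; 5U remain.
Put 35U in rack 6; 13U remain.
Put 30U in rack 7; 18U remain.
Put 29U in rack 8; 19U remain.
Put 26U in rack 9; 22U remain.
Put 11U in rack 6; 2U remain.
Put 9U in rack 7; 9U remain.
Put 26U in rack 10; 22U remain.
Final racks: [29] [32,9] [25] [28] [31,12] [35,11] [30,9] [29] [26] [26].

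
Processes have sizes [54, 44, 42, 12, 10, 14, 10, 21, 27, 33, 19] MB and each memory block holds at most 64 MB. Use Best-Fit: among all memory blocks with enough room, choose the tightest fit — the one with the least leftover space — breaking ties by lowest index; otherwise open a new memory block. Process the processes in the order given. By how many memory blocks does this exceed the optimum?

0

Best-Fit: [54,10] [44,12] [42,14] [10,21,27] [33,19] → 5 memory blocks.
Total size 286 MB; any packing needs at least ⌈286/64⌉ = 5 memory blocks.
So 5 is already optimal.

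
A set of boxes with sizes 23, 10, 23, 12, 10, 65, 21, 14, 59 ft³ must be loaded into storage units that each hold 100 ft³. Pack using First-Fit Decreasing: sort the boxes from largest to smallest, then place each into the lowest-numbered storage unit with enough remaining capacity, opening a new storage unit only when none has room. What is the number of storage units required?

Sorted descending: 65, 59, 23, 23, 21, 14, 12, 10, 10.
Put 65 ft³ in storage unit 1; 35 ft³ remain.
Put 59 ft³ in storage unit 2; 41 ft³ remain.
Put 23 ft³ in storage unit 1; 12 ft³ remain.
Put 23 ft³ in storage unit 2; 18 ft³ remain.
Put 21 ft³ in storage unit 3; 79 ft³ remain.
Put 14 ft³ in storage unit 2; 4 ft³ remain.
Put 12 ft³ in storage unit 1; 0 ft³ remain.
Put 10 ft³ in storage unit 3; 69 ft³ remain.
Put 10 ft³ in storage unit 3; 59 ft³ remain.
Final storage units: [65,23,12] [59,23,14] [21,10,10].

3 storage units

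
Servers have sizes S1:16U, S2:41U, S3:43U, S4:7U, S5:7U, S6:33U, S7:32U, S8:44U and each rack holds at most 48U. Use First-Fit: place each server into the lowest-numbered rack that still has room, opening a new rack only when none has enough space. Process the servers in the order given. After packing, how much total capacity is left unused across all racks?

Put S1 (16U) in rack 1; 32U remain.
Put S2 (41U) in rack 2; 7U remain.
Put S3 (43U) in rack 3; 5U remain.
Put S4 (7U) in rack 1; 25U remain.
Put S5 (7U) in rack 1; 18U remain.
Put S6 (33U) in rack 4; 15U remain.
Put S7 (32U) in rack 5; 16U remain.
Put S8 (44U) in rack 6; 4U remain.
6 racks × 48U = 288U; used 223U; unused 65U.

65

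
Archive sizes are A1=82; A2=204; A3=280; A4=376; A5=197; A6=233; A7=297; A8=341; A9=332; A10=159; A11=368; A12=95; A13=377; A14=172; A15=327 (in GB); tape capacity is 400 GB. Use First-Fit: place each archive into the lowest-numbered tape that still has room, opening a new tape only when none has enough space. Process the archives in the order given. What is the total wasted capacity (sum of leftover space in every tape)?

960

Put A1 (82 GB) in tape 1; 318 GB remain.
Put A2 (204 GB) in tape 1; 114 GB remain.
Put A3 (280 GB) in tape 2; 120 GB remain.
Put A4 (376 GB) in tape 3; 24 GB remain.
Put A5 (197 GB) in tape 4; 203 GB remain.
Put A6 (233 GB) in tape 5; 167 GB remain.
Put A7 (297 GB) in tape 6; 103 GB remain.
Put A8 (341 GB) in tape 7; 59 GB remain.
Put A9 (332 GB) in tape 8; 68 GB remain.
Put A10 (159 GB) in tape 4; 44 GB remain.
Put A11 (368 GB) in tape 9; 32 GB remain.
Put A12 (95 GB) in tape 1; 19 GB remain.
Put A13 (377 GB) in tape 10; 23 GB remain.
Put A14 (172 GB) in tape 11; 228 GB remain.
Put A15 (327 GB) in tape 12; 73 GB remain.
12 tapes × 400 GB = 4800 GB; used 3840 GB; unused 960 GB.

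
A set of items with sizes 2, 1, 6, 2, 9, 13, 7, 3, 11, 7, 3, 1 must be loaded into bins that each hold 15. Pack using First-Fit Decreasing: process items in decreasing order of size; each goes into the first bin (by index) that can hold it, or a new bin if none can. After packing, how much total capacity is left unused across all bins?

Sorted descending: 13, 11, 9, 7, 7, 6, 3, 3, 2, 2, 1, 1.
bin 1: place 13, 2 left
bin 2: place 11, 4 left
bin 3: place 9, 6 left
bin 4: place 7, 8 left
bin 4: place 7, 1 left
bin 3: place 6, 0 left
bin 2: place 3, 1 left
bin 5: place 3, 12 left
bin 1: place 2, 0 left
bin 5: place 2, 10 left
bin 2: place 1, 0 left
bin 4: place 1, 0 left
5 bins × 15 = 75; used 65; unused 10.

10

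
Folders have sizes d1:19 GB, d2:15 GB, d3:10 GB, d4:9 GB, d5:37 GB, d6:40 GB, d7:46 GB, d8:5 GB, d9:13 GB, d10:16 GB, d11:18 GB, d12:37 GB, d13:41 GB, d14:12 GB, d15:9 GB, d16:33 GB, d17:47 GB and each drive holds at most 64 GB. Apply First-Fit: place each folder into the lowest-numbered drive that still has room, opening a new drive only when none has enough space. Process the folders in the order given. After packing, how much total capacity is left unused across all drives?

Put d1 (19 GB) in drive 1; 45 GB remain.
Put d2 (15 GB) in drive 1; 30 GB remain.
Put d3 (10 GB) in drive 1; 20 GB remain.
Put d4 (9 GB) in drive 1; 11 GB remain.
Put d5 (37 GB) in drive 2; 27 GB remain.
Put d6 (40 GB) in drive 3; 24 GB remain.
Put d7 (46 GB) in drive 4; 18 GB remain.
Put d8 (5 GB) in drive 1; 6 GB remain.
Put d9 (13 GB) in drive 2; 14 GB remain.
Put d10 (16 GB) in drive 3; 8 GB remain.
Put d11 (18 GB) in drive 4; 0 GB remain.
Put d12 (37 GB) in drive 5; 27 GB remain.
Put d13 (41 GB) in drive 6; 23 GB remain.
Put d14 (12 GB) in drive 2; 2 GB remain.
Put d15 (9 GB) in drive 5; 18 GB remain.
Put d16 (33 GB) in drive 7; 31 GB remain.
Put d17 (47 GB) in drive 8; 17 GB remain.
8 drives × 64 GB = 512 GB; used 407 GB; unused 105 GB.

105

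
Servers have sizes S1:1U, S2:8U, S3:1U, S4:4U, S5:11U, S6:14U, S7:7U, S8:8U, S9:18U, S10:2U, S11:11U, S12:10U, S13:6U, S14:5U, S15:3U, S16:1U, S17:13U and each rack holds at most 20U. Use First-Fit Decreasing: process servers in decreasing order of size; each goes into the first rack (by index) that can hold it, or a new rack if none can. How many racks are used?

7 racks

Sorted descending: 18, 14, 13, 11, 11, 10, 8, 8, 7, 6, 5, 4, 3, 2, 1, 1, 1.
Put 18U in rack 1; 2U remain.
Put 14U in rack 2; 6U remain.
Put 13U in rack 3; 7U remain.
Put 11U in rack 4; 9U remain.
Put 11U in rack 5; 9U remain.
Put 10U in rack 6; 10U remain.
Put 8U in rack 4; 1U remain.
Put 8U in rack 5; 1U remain.
Put 7U in rack 3; 0U remain.
Put 6U in rack 2; 0U remain.
Put 5U in rack 6; 5U remain.
Put 4U in rack 6; 1U remain.
Put 3U in rack 7; 17U remain.
Put 2U in rack 1; 0U remain.
Put 1U in rack 4; 0U remain.
Put 1U in rack 5; 0U remain.
Put 1U in rack 6; 0U remain.
Final racks: [18,2] [14,6] [13,7] [11,8,1] [11,8,1] [10,5,4,1] [3].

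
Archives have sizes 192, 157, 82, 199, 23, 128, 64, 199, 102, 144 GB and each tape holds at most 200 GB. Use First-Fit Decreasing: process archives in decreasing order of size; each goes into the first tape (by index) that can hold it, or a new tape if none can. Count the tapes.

Sorted descending: 199, 199, 192, 157, 144, 128, 102, 82, 64, 23.
199 GB → tape 1 (remaining 1 GB)
199 GB → tape 2 (remaining 1 GB)
192 GB → tape 3 (remaining 8 GB)
157 GB → tape 4 (remaining 43 GB)
144 GB → tape 5 (remaining 56 GB)
128 GB → tape 6 (remaining 72 GB)
102 GB → tape 7 (remaining 98 GB)
82 GB → tape 7 (remaining 16 GB)
64 GB → tape 6 (remaining 8 GB)
23 GB → tape 4 (remaining 20 GB)

7 tapes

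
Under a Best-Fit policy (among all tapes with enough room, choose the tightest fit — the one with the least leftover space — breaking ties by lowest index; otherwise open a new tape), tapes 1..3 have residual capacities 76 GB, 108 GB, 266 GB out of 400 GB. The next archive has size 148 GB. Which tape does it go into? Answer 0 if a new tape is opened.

Tapes with room: tape 3 (266 GB).
Tightest fit is tape 3 with 266 GB free.

3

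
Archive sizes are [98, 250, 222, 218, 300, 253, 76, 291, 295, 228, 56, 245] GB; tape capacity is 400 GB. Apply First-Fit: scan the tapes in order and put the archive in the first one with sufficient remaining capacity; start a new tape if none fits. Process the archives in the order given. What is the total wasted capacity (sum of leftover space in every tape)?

Put 98 GB in tape 1; 302 GB remain.
Put 250 GB in tape 1; 52 GB remain.
Put 222 GB in tape 2; 178 GB remain.
Put 218 GB in tape 3; 182 GB remain.
Put 300 GB in tape 4; 100 GB remain.
Put 253 GB in tape 5; 147 GB remain.
Put 76 GB in tape 2; 102 GB remain.
Put 291 GB in tape 6; 109 GB remain.
Put 295 GB in tape 7; 105 GB remain.
Put 228 GB in tape 8; 172 GB remain.
Put 56 GB in tape 2; 46 GB remain.
Put 245 GB in tape 9; 155 GB remain.
9 tapes × 400 GB = 3600 GB; used 2532 GB; unused 1068 GB.

1068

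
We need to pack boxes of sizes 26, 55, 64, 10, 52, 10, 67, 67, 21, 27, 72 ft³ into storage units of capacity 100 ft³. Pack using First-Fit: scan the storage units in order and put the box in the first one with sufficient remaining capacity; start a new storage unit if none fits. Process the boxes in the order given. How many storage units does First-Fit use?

26 ft³ → storage unit 1 (remaining 74 ft³)
55 ft³ → storage unit 1 (remaining 19 ft³)
64 ft³ → storage unit 2 (remaining 36 ft³)
10 ft³ → storage unit 1 (remaining 9 ft³)
52 ft³ → storage unit 3 (remaining 48 ft³)
10 ft³ → storage unit 2 (remaining 26 ft³)
67 ft³ → storage unit 4 (remaining 33 ft³)
67 ft³ → storage unit 5 (remaining 33 ft³)
21 ft³ → storage unit 2 (remaining 5 ft³)
27 ft³ → storage unit 3 (remaining 21 ft³)
72 ft³ → storage unit 6 (remaining 28 ft³)
Final storage units: [26,55,10] [64,10,21] [52,27] [67] [67] [72].

6 storage units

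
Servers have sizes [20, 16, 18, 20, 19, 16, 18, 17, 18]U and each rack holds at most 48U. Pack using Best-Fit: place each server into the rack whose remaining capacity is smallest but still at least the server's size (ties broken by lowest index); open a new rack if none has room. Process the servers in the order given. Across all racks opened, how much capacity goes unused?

20U → rack 1 (remaining 28U)
16U → rack 1 (remaining 12U)
18U → rack 2 (remaining 30U)
20U → rack 2 (remaining 10U)
19U → rack 3 (remaining 29U)
16U → rack 3 (remaining 13U)
18U → rack 4 (remaining 30U)
17U → rack 4 (remaining 13U)
18U → rack 5 (remaining 30U)
5 racks × 48U = 240U; used 162U; unused 78U.

78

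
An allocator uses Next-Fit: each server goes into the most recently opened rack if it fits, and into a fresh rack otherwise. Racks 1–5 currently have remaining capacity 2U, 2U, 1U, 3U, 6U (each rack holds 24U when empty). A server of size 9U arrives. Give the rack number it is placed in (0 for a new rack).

Next-Fit only looks at rack 5, which has 6U free.
9U does not fit, so a new rack is opened.

0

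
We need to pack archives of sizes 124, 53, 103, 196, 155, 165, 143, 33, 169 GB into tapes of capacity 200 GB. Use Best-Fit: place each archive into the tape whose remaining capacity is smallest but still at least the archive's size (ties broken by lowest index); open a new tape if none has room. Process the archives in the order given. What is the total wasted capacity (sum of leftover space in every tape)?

259

tape 1: place 124 GB, 76 GB left
tape 1: place 53 GB, 23 GB left
tape 2: place 103 GB, 97 GB left
tape 3: place 196 GB, 4 GB left
tape 4: place 155 GB, 45 GB left
tape 5: place 165 GB, 35 GB left
tape 6: place 143 GB, 57 GB left
tape 5: place 33 GB, 2 GB left
tape 7: place 169 GB, 31 GB left
7 tapes × 200 GB = 1400 GB; used 1141 GB; unused 259 GB.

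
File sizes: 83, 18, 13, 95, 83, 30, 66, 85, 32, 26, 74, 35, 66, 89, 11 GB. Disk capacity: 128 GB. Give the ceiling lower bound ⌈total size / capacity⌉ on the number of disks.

7

Total size = 83 + 18 + 13 + 95 + 83 + 30 + 66 + 85 + 32 + 26 + 74 + 35 + 66 + 89 + 11 = 806 GB.
⌈806 / 128⌉ = 7.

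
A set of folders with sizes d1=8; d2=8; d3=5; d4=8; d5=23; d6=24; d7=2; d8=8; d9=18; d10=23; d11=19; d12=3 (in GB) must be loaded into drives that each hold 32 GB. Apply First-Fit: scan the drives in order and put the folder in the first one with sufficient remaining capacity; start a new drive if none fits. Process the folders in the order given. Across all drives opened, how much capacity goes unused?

43

d1 (8 GB) → drive 1 (remaining 24 GB)
d2 (8 GB) → drive 1 (remaining 16 GB)
d3 (5 GB) → drive 1 (remaining 11 GB)
d4 (8 GB) → drive 1 (remaining 3 GB)
d5 (23 GB) → drive 2 (remaining 9 GB)
d6 (24 GB) → drive 3 (remaining 8 GB)
d7 (2 GB) → drive 1 (remaining 1 GB)
d8 (8 GB) → drive 2 (remaining 1 GB)
d9 (18 GB) → drive 4 (remaining 14 GB)
d10 (23 GB) → drive 5 (remaining 9 GB)
d11 (19 GB) → drive 6 (remaining 13 GB)
d12 (3 GB) → drive 3 (remaining 5 GB)
6 drives × 32 GB = 192 GB; used 149 GB; unused 43 GB.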